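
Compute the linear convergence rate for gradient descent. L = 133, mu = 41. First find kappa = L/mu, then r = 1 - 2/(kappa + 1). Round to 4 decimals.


Step 1: Compute the condition number.
kappa = L/mu = 133/41 = 3.2439
Step 2: Compute the convergence rate.
r = 1 - 2/(kappa + 1) = 1 - 2*mu/(L + mu) = (L - mu)/(L + mu) = 92/174 = 0.5287


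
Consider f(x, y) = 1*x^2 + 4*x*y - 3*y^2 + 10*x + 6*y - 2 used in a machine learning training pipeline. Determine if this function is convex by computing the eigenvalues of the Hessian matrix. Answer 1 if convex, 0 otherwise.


The Hessian of f(x,y) = 1*x^2 + 4*x*y - 3*y^2 + 10*x + 6*y - 2 is:
H = [[2, 4], [4, -6]]
Trace = 2 - 6 = -4
Determinant = 2*-6 - (4)^2 = -28
Discriminant = (-4)^2 - 4*-28 = 128.0
Eigenvalues: lambda_1 = -7.6569, lambda_2 = 3.6569
The function is not convex.

0


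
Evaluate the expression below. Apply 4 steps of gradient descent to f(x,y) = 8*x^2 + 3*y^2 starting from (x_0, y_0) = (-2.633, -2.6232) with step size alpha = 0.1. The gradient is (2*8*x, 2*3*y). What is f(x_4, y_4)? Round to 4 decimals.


Gradient descent on f(x,y) = 8*x^2 + 3*y^2.
Starting point: (-2.633, -2.6232), alpha = 0.1
Step 1: grad_x = 2*8*-2.633 = -42.128, grad_y = 2*3*-2.6232 = -15.7392
  x_1 = -2.633 - 0.1*-42.128 = 1.5798
  y_1 = -2.6232 - 0.1*-15.7392 = -1.0493
Step 2: grad_x = 2*8*1.5798 = 25.2768, grad_y = 2*3*-1.0493 = -6.2957
  x_2 = 1.5798 - 0.1*25.2768 = -0.9479
  y_2 = -1.0493 - 0.1*-6.2957 = -0.4197
Step 3: grad_x = 2*8*-0.9479 = -15.1661, grad_y = 2*3*-0.4197 = -2.5183
  x_3 = -0.9479 - 0.1*-15.1661 = 0.5687
  y_3 = -0.4197 - 0.1*-2.5183 = -0.1679
Step 4: grad_x = 2*8*0.5687 = 9.0996, grad_y = 2*3*-0.1679 = -1.0073
  x_4 = 0.5687 - 0.1*9.0996 = -0.3412
  y_4 = -0.1679 - 0.1*-1.0073 = -0.0672
f(-0.3412, -0.0672) = 8*(-0.3412)^2 + 3*(-0.0672)^2 = 0.9451


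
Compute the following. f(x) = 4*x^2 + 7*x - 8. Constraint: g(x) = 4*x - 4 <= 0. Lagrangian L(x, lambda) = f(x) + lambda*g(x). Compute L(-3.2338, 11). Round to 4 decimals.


Step 1: Evaluate f(x).
f(-3.2338) = 4*(-3.2338)^2 + 7*(-3.2338) - 8 = 11.1932
Step 2: Evaluate g(x).
g(-3.2338) = 4*-3.2338 - 4 = -16.9352
Step 3: Compute Lagrangian.
L = 11.1932 + 11*-16.9352 = -175.094


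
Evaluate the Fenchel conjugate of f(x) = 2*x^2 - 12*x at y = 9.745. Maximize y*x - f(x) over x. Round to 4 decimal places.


f*(y) = sup_x {y*x - a*x^2 - b*x} = sup_x {(y-b)*x - a*x^2}
FOC: (y - b) - 2a*x = 0 => x* = (y - b)/(2a)
x* = (9.745 + 12)/(2*2) = 5.4363
f*(9.745) = (y-b)^2/(4a) = (9.745 + 12)^2/(4*2)
= 472.845/8 = 59.1056


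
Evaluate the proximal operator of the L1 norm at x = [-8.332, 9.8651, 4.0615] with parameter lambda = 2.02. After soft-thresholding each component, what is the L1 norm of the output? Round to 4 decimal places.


Soft-thresholding with lambda = 2.02:
prox(-8.332) = sign(-8.332)*max(|-8.332| - 2.02, 0) = -6.312
prox(9.8651) = sign(9.8651)*max(|9.8651| - 2.02, 0) = 7.8451
prox(4.0615) = sign(4.0615)*max(|4.0615| - 2.02, 0) = 2.0415
prox(x) = [-6.312, 7.8451, 2.0415]
||prox(x)||_1 = 6.312 + 7.8451 + 2.0415 = 16.1986


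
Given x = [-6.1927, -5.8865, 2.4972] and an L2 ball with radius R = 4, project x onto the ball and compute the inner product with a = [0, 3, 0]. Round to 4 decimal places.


Step 1: Compute ||x|| (intermediates to 6 decimals).
||x|| = sqrt((-6.1927)^2 + (-5.8865)^2 + 2.4972^2) = 8.901484
Step 2: Project.
Since ||x|| > R, scale = R/||x|| = 4/8.901484 = 0.449363, proj(x) = scale * x
proj(x) = [-2.78277, -2.645175, 1.122149]
Step 3: Dot product.
a^T * proj(x) = 0*(-2.78277) + 3*(-2.645175) + 0*1.122149 = -7.9355


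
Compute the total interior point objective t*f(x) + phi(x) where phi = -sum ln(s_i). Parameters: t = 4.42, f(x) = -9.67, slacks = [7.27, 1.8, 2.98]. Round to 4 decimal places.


Step 1: Compute log-barrier.
ln values: [1.9838, 0.5878, 1.0919]
phi = -(1.9838 + 0.5878 + 1.0919) = -3.6635
Step 2: Compute augmented objective.
t*f(x) = 4.42*-9.67 = -42.7414
Total = -42.7414 - 3.6635 = -46.4049


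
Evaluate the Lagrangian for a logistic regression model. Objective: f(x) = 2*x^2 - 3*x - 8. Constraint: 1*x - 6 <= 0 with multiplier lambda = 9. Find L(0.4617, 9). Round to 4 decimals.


Step 1: Evaluate f(x).
f(0.4617) = 2*0.4617^2 - 3*0.4617 - 8 = -8.9588
Step 2: Evaluate g(x).
g(0.4617) = 1*0.4617 - 6 = -5.5383
Step 3: Compute Lagrangian.
L = -8.9588 + 9*-5.5383 = -58.8035


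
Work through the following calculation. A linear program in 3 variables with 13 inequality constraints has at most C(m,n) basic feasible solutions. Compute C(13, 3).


Each vertex corresponds to some choice of n active constraints out of m, so the number of vertices is at most C(m, n) = m! / (n!(m-n)!).
m = 13, n = 3
Numerator: 13 * 12 * 11
Denominator: 3! = 6
C(13, 3) = 286


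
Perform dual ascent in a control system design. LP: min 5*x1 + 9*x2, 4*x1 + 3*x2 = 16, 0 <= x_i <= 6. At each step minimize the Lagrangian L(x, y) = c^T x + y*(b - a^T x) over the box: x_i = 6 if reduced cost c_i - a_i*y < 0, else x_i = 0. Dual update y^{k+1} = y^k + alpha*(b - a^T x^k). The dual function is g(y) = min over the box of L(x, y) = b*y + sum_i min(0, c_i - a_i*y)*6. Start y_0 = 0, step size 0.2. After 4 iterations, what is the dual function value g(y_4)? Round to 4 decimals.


Dual ascent for LP: min 5*x1 + 9*x2, 4*x1 + 3*x2 = 16, 0 <= x_i <= 6
Step 1: y^k = 0.0, reduced costs: (5.0, 9.0)
  x^k = (0.0, 0.0), subgradient = b - a^T x = 16.0
  y^{k+1} = 0.0 + 0.2*16.0 = 3.2
Step 2: y^k = 3.2, reduced costs: (-7.8, -0.6)
  x^k = (6.0, 6.0), subgradient = b - a^T x = -26.0
  y^{k+1} = 3.2 + 0.2*-26.0 = -2.0
Step 3: y^k = -2.0, reduced costs: (13.0, 15.0)
  x^k = (0.0, 0.0), subgradient = b - a^T x = 16.0
  y^{k+1} = -2.0 + 0.2*16.0 = 1.2
Step 4: y^k = 1.2, reduced costs: (0.2, 5.4)
  x^k = (0.0, 0.0), subgradient = b - a^T x = 16.0
  y^{k+1} = 1.2 + 0.2*16.0 = 4.4
Dual objective at y_4 = 4.4: reduced costs (-12.6, -4.2), box minimizer x = (6.0, 6.0)
g(y_4) = b*y + (c1 - a1*y)*x1 + (c2 - a2*y)*x2 = 16*4.4 + (-12.6)*6.0 + (-4.2)*6.0 = 70.4 - 75.6 - 25.2 = -30.4


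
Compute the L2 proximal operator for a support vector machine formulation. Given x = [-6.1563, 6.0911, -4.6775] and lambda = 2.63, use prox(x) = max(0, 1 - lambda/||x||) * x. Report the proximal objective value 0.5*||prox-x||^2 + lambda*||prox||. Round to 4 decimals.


Step 1: Compute ||x||.
||x|| = 9.8428
Step 2: Compute scaling factor.
scale = max(0, 1 - 2.63/9.8428) = 0.7328
Step 3: prox(x) = [-4.5113, 4.4636, -3.4277]
||prox(x)|| = 7.2128
Step 4: Proximal objective.
0.5*||prox-x||^2 = 3.4585
lambda*||prox|| = 18.9697
Total = 22.4281


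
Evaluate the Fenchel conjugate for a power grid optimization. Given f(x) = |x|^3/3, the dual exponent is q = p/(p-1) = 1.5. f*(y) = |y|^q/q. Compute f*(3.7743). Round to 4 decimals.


The conjugate exponent q satisfies 1/p + 1/q = 1.
p = 3, so q = 3/(3 - 1) = 1.5
|y|^q = 3.7743^1.5 = 7.3325
f*(3.7743) = 7.3325 / 1.5 = 4.8884


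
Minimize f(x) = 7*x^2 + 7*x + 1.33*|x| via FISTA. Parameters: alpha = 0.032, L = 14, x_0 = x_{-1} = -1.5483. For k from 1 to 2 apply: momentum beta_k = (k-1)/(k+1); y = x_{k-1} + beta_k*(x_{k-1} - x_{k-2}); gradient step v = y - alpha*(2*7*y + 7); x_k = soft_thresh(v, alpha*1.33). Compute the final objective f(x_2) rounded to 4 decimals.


FISTA on f(x) = 7*x^2 + 7*x + 1.33*|x|
L = 14, alpha = 0.032
Iteration 1: beta = 0.0, y = -1.5483 + 0.0*(-1.5483 + 1.5483) = -1.5483
  grad(y) = -14.6762, v = y - alpha*grad = -1.0787
  prox(v) = soft_thresh(-1.0787, 0.0426) = -1.0361
Iteration 2: beta = 0.3333, y = -1.0361 + 0.3333*(-1.0361 + 1.5483) = -0.8654
  grad(y) = -5.1152, v = y - alpha*grad = -0.7017
  prox(v) = soft_thresh(-0.7017, 0.0426) = -0.6591
f(x_2) = 7*(-0.6591)^2 + 7*(-0.6591) + 1.33*|-0.6591| = -0.6961


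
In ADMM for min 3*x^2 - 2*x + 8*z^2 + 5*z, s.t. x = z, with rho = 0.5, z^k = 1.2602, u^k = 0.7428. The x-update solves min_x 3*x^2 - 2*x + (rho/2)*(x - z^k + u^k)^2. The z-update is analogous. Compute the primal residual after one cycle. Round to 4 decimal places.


ADMM iteration with rho = 0.5, z^k = 1.2602, u^k = 0.7428
Step 1: x-update.
Minimize 3*x^2 - 2*x + (0.5/2)*(x - 1.2602 + 0.7428)^2
FOC: (2*3 + 0.5)*x = 2 + 0.5*(1.2602 - 0.7428)
x^{k+1} = 0.3475
Step 2: z-update.
Minimize 8*z^2 + 5*z + (0.5/2)*(0.3475 - z + 0.7428)^2
FOC: (2*8 + 0.5)*z = -5 + 0.5*(0.3475 + 0.7428)
z^{k+1} = -0.27
Step 3: u-update.
u^{k+1} = 0.7428 + 0.3475 + 0.27 = 1.3603
Step 4: Primal residual = |0.3475 + 0.27| = 0.6175


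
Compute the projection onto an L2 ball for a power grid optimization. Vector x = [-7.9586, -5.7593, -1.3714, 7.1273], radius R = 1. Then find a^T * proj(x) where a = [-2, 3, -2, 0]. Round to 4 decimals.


Step 1: Compute ||x|| (intermediates to 6 decimals).
||x|| = sqrt((-7.9586)^2 + (-5.7593)^2 + (-1.3714)^2 + 7.1273^2) = 12.214254
Step 2: Project.
Since ||x|| > R, scale = R/||x|| = 1/12.214254 = 0.081872, proj(x) = scale * x
proj(x) = [-0.651586, -0.471525, -0.112279, 0.583526]
Step 3: Dot product.
a^T * proj(x) = -2*(-0.651586) + 3*(-0.471525) - 2*(-0.112279) + 0*0.583526 = 0.1132


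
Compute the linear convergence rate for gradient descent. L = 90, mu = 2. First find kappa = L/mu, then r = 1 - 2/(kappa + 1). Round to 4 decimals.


Step 1: Compute the condition number.
kappa = L/mu = 90/2 = 45.0
Step 2: Compute the convergence rate.
r = 1 - 2/(kappa + 1) = 1 - 2*mu/(L + mu) = (L - mu)/(L + mu) = 88/92 = 0.9565


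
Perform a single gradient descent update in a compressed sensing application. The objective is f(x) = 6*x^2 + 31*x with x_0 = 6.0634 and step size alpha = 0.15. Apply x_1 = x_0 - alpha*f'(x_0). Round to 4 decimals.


We compute the gradient at x_0 and apply the update.
f'(x) = 12*x + 31
f'(6.0634) = 12*6.0634 + 31 = 103.7608
x_1 = 6.0634 - 0.15*103.7608 = -9.5007


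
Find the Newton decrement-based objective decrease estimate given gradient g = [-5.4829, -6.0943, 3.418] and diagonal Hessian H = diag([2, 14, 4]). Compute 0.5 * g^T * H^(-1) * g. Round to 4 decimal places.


Step 1: H is diagonal, so H^(-1) * g = [-2.7415, -0.4353, 0.8545].
Step 2: g^T H^(-1) g = sum_i g_i^2 / H_ii
  = (-5.4829)^2/2 + (-6.0943)^2/14 + (3.418)^2/4
  = 15.0311 + 2.6529 + 2.9207 = 20.6047
Step 3: Objective decrease = 0.5 * g^T H^(-1) g = 10.3023


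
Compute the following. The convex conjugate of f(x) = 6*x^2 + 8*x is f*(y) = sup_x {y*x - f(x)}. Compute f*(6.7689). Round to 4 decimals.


f*(y) = sup_x {y*x - a*x^2 - b*x} = sup_x {(y-b)*x - a*x^2}
FOC: (y - b) - 2a*x = 0 => x* = (y - b)/(2a)
x* = (6.7689 - 8)/(2*6) = -0.1026
f*(6.7689) = (y-b)^2/(4a) = (6.7689 - 8)^2/(4*6)
= 1.5156/24 = 0.0632


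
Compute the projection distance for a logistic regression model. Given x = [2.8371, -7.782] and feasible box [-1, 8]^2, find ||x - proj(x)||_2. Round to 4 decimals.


Project each component onto [-1, 8].
clip(2.8371) = 2.8371, clip(-7.782) = -1.0
Projection = [2.8371, -1.0]
Squared diffs: [0.0, 45.9955]
Distance = sqrt(45.9955) = 6.782


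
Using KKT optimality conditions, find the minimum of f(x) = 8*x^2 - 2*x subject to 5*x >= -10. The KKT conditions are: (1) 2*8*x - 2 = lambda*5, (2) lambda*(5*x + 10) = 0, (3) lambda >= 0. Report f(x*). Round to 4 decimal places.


Step 1: Try lambda = 0 (constraint inactive).
Stationarity: 2*8*x - 2 = 0
x* = 2/(2*8) = 0.125
Check constraint: 5*0.125 = 0.625 >= -10 -- satisfied.
Step 2: Compute optimal value.
f(x*) = 8*0.125^2 - 2*0.125 = -0.125


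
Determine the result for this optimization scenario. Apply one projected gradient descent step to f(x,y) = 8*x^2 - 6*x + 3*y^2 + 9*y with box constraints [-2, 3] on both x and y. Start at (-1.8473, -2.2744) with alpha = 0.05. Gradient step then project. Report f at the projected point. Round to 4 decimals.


Step 1: Compute gradient at (-1.8473, -2.2744).
grad_x = 2*8*-1.8473 - 6 = -35.5568
grad_y = 2*3*-2.2744 + 9 = -4.6464
Step 2: Gradient step.
x_raw = -1.8473 - 0.05*-35.5568 = -0.0695
y_raw = -2.2744 - 0.05*-4.6464 = -2.0421
Step 3: Project onto [-2, 3].
x_proj = clip(-0.0695) = -0.0695
y_proj = clip(-2.0421) = -2.0
Step 4: Evaluate f.
f(-0.0695, -2.0) = -5.5446


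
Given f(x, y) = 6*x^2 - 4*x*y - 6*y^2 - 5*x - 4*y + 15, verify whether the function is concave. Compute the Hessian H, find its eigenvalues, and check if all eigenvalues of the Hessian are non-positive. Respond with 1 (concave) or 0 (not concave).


The Hessian of f(x,y) = 6*x^2 - 4*x*y - 6*y^2 - 5*x - 4*y + 15 is:
H = [[12, -4], [-4, -12]]
Trace = 12 - 12 = 0
Determinant = 12*-12 - (-4)^2 = -160
Discriminant = (0)^2 - 4*-160 = 640.0
Eigenvalues: lambda_1 = -12.6491, lambda_2 = 12.6491
The function is not concave.

0


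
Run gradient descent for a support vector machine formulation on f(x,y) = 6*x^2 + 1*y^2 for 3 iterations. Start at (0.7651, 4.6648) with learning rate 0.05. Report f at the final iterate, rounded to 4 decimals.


Gradient descent on f(x,y) = 6*x^2 + 1*y^2.
Starting point: (0.7651, 4.6648), alpha = 0.05
Step 1: grad_x = 2*6*0.7651 = 9.1812, grad_y = 2*1*4.6648 = 9.3296
  x_1 = 0.7651 - 0.05*9.1812 = 0.306
  y_1 = 4.6648 - 0.05*9.3296 = 4.1983
Step 2: grad_x = 2*6*0.306 = 3.6725, grad_y = 2*1*4.1983 = 8.3966
  x_2 = 0.306 - 0.05*3.6725 = 0.1224
  y_2 = 4.1983 - 0.05*8.3966 = 3.7785
Step 3: grad_x = 2*6*0.1224 = 1.469, grad_y = 2*1*3.7785 = 7.557
  x_3 = 0.1224 - 0.05*1.469 = 0.049
  y_3 = 3.7785 - 0.05*7.557 = 3.4006
f(0.049, 3.4006) = 6*0.049^2 + 1*3.4006^2 = 11.5787


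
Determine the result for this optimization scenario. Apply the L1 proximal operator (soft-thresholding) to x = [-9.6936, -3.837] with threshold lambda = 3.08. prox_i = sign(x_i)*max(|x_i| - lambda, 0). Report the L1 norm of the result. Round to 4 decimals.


Soft-thresholding with lambda = 3.08:
prox(-9.6936) = sign(-9.6936)*max(|-9.6936| - 3.08, 0) = -6.6136
prox(-3.837) = sign(-3.837)*max(|-3.837| - 3.08, 0) = -0.757
prox(x) = [-6.6136, -0.757]
||prox(x)||_1 = 6.6136 + 0.757 = 7.3706


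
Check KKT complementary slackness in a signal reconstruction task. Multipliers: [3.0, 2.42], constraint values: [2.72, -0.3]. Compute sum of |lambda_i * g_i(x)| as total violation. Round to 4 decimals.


KKT complementary slackness check:
lambda_1 * g_1 = 3.0 * 2.72 = 8.16
lambda_2 * g_2 = 2.42 * -0.3 = -0.726
Total violation = 8.16 + 0.726 = 8.886


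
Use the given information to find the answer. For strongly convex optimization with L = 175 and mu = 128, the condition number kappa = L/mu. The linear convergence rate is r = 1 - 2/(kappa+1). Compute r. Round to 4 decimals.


Step 1: Compute the condition number.
kappa = L/mu = 175/128 = 1.3672
Step 2: Compute the convergence rate.
r = 1 - 2/(kappa + 1) = 1 - 2*mu/(L + mu) = (L - mu)/(L + mu) = 47/303 = 0.1551


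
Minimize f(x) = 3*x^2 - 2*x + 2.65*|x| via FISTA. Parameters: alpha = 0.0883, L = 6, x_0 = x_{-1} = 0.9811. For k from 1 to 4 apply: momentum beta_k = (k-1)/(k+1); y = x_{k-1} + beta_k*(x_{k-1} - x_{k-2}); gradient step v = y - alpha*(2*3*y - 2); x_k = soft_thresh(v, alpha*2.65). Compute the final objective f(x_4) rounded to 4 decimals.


FISTA on f(x) = 3*x^2 - 2*x + 2.65*|x|
L = 6, alpha = 0.0883
Iteration 1: beta = 0.0, y = 0.9811 + 0.0*(0.9811 - 0.9811) = 0.9811
  grad(y) = 3.8866, v = y - alpha*grad = 0.6379
  prox(v) = soft_thresh(0.6379, 0.234) = 0.4039
Iteration 2: beta = 0.3333, y = 0.4039 + 0.3333*(0.4039 - 0.9811) = 0.2115
  grad(y) = -0.7309, v = y - alpha*grad = 0.2761
  prox(v) = soft_thresh(0.2761, 0.234) = 0.0421
Iteration 3: beta = 0.5, y = 0.0421 + 0.5*(0.0421 - 0.4039) = -0.1389
  grad(y) = -2.8332, v = y - alpha*grad = 0.1113
  prox(v) = soft_thresh(0.1113, 0.234) = 0.0
Iteration 4: beta = 0.6, y = 0.0 + 0.6*(0.0 - 0.0421) = -0.0252
  grad(y) = -2.1514, v = y - alpha*grad = 0.1647
  prox(v) = soft_thresh(0.1647, 0.234) = 0.0
f(x_4) = 3*0.0^2 - 2*0.0 + 2.65*|0.0| = 0.0


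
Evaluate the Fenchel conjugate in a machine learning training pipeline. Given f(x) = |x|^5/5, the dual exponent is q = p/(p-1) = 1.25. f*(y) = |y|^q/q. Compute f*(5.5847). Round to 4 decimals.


The conjugate exponent q satisfies 1/p + 1/q = 1.
p = 5, so q = 5/(5 - 1) = 1.25
|y|^q = 5.5847^1.25 = 8.5852
f*(5.5847) = 8.5852 / 1.25 = 6.8682


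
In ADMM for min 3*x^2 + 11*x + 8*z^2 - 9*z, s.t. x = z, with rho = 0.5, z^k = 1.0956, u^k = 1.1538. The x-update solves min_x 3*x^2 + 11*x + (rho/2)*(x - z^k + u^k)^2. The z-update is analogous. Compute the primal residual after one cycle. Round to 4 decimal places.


ADMM iteration with rho = 0.5, z^k = 1.0956, u^k = 1.1538
Step 1: x-update.
Minimize 3*x^2 + 11*x + (0.5/2)*(x - 1.0956 + 1.1538)^2
FOC: (2*3 + 0.5)*x = -11 + 0.5*(1.0956 - 1.1538)
x^{k+1} = -1.6968
Step 2: z-update.
Minimize 8*z^2 - 9*z + (0.5/2)*(-1.6968 - z + 1.1538)^2
FOC: (2*8 + 0.5)*z = 9 + 0.5*(-1.6968 + 1.1538)
z^{k+1} = 0.529
Step 3: u-update.
u^{k+1} = 1.1538 - 1.6968 - 0.529 = -1.072
Step 4: Primal residual = |-1.6968 - 0.529| = 2.2258


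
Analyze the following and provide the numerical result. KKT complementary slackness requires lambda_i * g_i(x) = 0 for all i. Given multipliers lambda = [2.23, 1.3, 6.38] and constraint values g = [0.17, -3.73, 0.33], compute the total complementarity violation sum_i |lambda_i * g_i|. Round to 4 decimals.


KKT complementary slackness check:
lambda_1 * g_1 = 2.23 * 0.17 = 0.3791
lambda_2 * g_2 = 1.3 * -3.73 = -4.849
lambda_3 * g_3 = 6.38 * 0.33 = 2.1054
Total violation = 0.3791 + 4.849 + 2.1054 = 7.3335


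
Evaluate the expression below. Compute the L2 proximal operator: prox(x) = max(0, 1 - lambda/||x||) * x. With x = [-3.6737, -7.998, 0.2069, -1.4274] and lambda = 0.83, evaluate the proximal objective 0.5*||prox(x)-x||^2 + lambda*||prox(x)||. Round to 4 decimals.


Step 1: Compute ||x||.
||x|| = 8.9188
Step 2: Compute scaling factor.
scale = max(0, 1 - 0.83/8.9188) = 0.9069
Step 3: prox(x) = [-3.3318, -7.2537, 0.1876, -1.2946]
||prox(x)|| = 8.0888
Step 4: Proximal objective.
0.5*||prox-x||^2 = 0.3445
lambda*||prox|| = 6.7137
Total = 7.0581


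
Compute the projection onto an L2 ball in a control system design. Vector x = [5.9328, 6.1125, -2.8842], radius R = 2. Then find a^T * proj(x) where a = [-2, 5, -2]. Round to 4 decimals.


Step 1: Compute ||x|| (intermediates to 6 decimals).
||x|| = sqrt(5.9328^2 + 6.1125^2 + (-2.8842)^2) = 8.993296
Step 2: Project.
Since ||x|| > R, scale = R/||x|| = 2/8.993296 = 0.222388, proj(x) = scale * x
proj(x) = [1.319384, 1.359347, -0.641411]
Step 3: Dot product.
a^T * proj(x) = -2*1.319384 + 5*1.359347 - 2*(-0.641411) = 5.4408


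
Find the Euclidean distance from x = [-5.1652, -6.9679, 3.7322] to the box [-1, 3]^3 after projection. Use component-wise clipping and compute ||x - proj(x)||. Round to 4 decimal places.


Project each component onto [-1, 3].
clip(-5.1652) = -1.0, clip(-6.9679) = -1.0, clip(3.7322) = 3.0
Projection = [-1.0, -1.0, 3.0]
Squared diffs: [17.3489, 35.6158, 0.5361]
Distance = sqrt(53.5008) = 7.3144


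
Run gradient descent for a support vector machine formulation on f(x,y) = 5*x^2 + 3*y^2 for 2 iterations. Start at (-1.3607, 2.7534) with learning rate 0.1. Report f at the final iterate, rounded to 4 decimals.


Gradient descent on f(x,y) = 5*x^2 + 3*y^2.
Starting point: (-1.3607, 2.7534), alpha = 0.1
Step 1: grad_x = 2*5*-1.3607 = -13.607, grad_y = 2*3*2.7534 = 16.5204
  x_1 = -1.3607 - 0.1*-13.607 = 0.0
  y_1 = 2.7534 - 0.1*16.5204 = 1.1014
Step 2: grad_x = 2*5*0.0 = 0.0, grad_y = 2*3*1.1014 = 6.6082
  x_2 = 0.0 - 0.1*0.0 = 0.0
  y_2 = 1.1014 - 0.1*6.6082 = 0.4405
f(0.0, 0.4405) = 5*0.0^2 + 3*0.4405^2 = 0.5822


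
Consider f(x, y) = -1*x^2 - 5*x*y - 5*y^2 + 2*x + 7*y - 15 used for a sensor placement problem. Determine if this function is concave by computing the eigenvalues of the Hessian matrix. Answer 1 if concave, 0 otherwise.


The Hessian of f(x,y) = -1*x^2 - 5*x*y - 5*y^2 + 2*x + 7*y - 15 is:
H = [[-2, -5], [-5, -10]]
Trace = -2 - 10 = -12
Determinant = -2*-10 - (-5)^2 = -5
Discriminant = (-12)^2 - 4*-5 = 164.0
Eigenvalues: lambda_1 = -12.4031, lambda_2 = 0.4031
The function is not concave.

0


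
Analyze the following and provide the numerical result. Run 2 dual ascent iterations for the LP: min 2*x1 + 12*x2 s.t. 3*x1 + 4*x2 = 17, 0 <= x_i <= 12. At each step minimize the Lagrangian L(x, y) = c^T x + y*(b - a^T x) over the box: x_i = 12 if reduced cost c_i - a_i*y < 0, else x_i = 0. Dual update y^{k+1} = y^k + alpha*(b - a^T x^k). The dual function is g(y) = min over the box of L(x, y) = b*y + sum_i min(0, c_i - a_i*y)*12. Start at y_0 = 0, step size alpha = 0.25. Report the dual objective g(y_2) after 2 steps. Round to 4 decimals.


Dual ascent for LP: min 2*x1 + 12*x2, 3*x1 + 4*x2 = 17, 0 <= x_i <= 12
Step 1: y^k = 0.0, reduced costs: (2.0, 12.0)
  x^k = (0.0, 0.0), subgradient = b - a^T x = 17.0
  y^{k+1} = 0.0 + 0.25*17.0 = 4.25
Step 2: y^k = 4.25, reduced costs: (-10.75, -5.0)
  x^k = (12.0, 12.0), subgradient = b - a^T x = -67.0
  y^{k+1} = 4.25 + 0.25*-67.0 = -12.5
Dual objective at y_2 = -12.5: reduced costs (39.5, 62.0), box minimizer x = (0.0, 0.0)
g(y_2) = b*y + (c1 - a1*y)*x1 + (c2 - a2*y)*x2 = 17*(-12.5) + 39.5*0.0 + 62.0*0.0 = -212.5 + 0.0 + 0.0 = -212.5


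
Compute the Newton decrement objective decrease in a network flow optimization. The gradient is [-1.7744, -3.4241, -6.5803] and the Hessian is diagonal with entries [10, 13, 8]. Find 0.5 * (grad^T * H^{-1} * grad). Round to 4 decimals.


Step 1: H is diagonal, so H^(-1) * g = [-0.1774, -0.2634, -0.8225].
Step 2: g^T H^(-1) g = sum_i g_i^2 / H_ii
  = (-1.7744)^2/10 + (-3.4241)^2/13 + (-6.5803)^2/8
  = 0.3148 + 0.9019 + 5.4125 = 6.6293
Step 3: Objective decrease = 0.5 * g^T H^(-1) g = 3.3146


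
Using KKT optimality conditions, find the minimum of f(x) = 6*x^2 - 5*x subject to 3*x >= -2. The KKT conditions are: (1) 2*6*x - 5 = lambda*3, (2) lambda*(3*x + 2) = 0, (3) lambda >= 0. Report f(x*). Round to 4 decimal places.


Step 1: Try lambda = 0 (constraint inactive).
Stationarity: 2*6*x - 5 = 0
x* = 5/(2*6) = 5/12 = 0.4167 (rounded; the exact value 5/12 is used below)
Check constraint: 3*0.4167 = 1.2501 >= -2 -- satisfied.
Step 2: Compute optimal value.
f(x*) = 6*(5/12)^2 - 5*(5/12) = -1.0417


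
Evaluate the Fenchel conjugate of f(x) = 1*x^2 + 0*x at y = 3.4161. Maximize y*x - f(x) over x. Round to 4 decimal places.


f*(y) = sup_x {y*x - a*x^2 - b*x} = sup_x {(y-b)*x - a*x^2}
FOC: (y - b) - 2a*x = 0 => x* = (y - b)/(2a)
x* = (3.4161 - 0)/(2*1) = 1.7081
f*(3.4161) = (y-b)^2/(4a) = (3.4161 - 0)^2/(4*1)
= 11.6697/4 = 2.9174


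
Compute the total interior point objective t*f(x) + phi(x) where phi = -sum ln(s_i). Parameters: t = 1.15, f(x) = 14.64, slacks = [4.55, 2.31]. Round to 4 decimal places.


Step 1: Compute log-barrier.
ln values: [1.5151, 0.8372]
phi = -(1.5151 + 0.8372) = -2.3524
Step 2: Compute augmented objective.
t*f(x) = 1.15*14.64 = 16.836
Total = 16.836 - 2.3524 = 14.4836


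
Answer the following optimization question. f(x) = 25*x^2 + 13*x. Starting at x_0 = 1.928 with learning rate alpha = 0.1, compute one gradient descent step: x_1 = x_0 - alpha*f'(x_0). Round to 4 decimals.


We compute the gradient at x_0 and apply the update.
f'(x) = 50*x + 13
f'(1.928) = 50*1.928 + 13 = 109.4
x_1 = 1.928 - 0.1*109.4 = -9.012


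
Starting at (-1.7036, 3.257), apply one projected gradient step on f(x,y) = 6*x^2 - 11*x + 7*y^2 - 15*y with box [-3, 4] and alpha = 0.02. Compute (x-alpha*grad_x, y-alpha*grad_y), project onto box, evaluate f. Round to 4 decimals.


Step 1: Compute gradient at (-1.7036, 3.257).
grad_x = 2*6*-1.7036 - 11 = -31.4432
grad_y = 2*7*3.257 - 15 = 30.598
Step 2: Gradient step.
x_raw = -1.7036 - 0.02*-31.4432 = -1.0747
y_raw = 3.257 - 0.02*30.598 = 2.645
Step 3: Project onto [-3, 4].
x_proj = clip(-1.0747) = -1.0747
y_proj = clip(2.645) = 2.645
Step 4: Evaluate f.
f(-1.0747, 2.645) = 28.0505


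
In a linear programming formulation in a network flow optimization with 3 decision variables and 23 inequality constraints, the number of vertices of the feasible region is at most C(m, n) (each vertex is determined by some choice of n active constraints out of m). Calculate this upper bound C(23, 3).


Each vertex corresponds to some choice of n active constraints out of m, so the number of vertices is at most C(m, n) = m! / (n!(m-n)!).
m = 23, n = 3
Numerator: 23 * 22 * 21
Denominator: 3! = 6
C(23, 3) = 1771


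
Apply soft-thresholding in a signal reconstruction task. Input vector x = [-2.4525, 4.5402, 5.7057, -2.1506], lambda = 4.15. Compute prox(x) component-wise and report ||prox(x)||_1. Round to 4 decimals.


Soft-thresholding with lambda = 4.15:
prox(-2.4525) = sign(-2.4525)*max(|-2.4525| - 4.15, 0) = 0.0
prox(4.5402) = sign(4.5402)*max(|4.5402| - 4.15, 0) = 0.3902
prox(5.7057) = sign(5.7057)*max(|5.7057| - 4.15, 0) = 1.5557
prox(-2.1506) = sign(-2.1506)*max(|-2.1506| - 4.15, 0) = 0.0
prox(x) = [0.0, 0.3902, 1.5557, 0.0]
||prox(x)||_1 = 0.0 + 0.3902 + 1.5557 + 0.0 = 1.9459


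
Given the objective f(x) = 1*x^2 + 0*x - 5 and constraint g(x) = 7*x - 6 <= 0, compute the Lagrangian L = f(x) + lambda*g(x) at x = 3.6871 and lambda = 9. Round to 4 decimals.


Step 1: Evaluate f(x).
f(3.6871) = 1*3.6871^2 + 0*3.6871 - 5 = 8.5947
Step 2: Evaluate g(x).
g(3.6871) = 7*3.6871 - 6 = 19.8097
Step 3: Compute Lagrangian.
L = 8.5947 + 9*19.8097 = 186.882


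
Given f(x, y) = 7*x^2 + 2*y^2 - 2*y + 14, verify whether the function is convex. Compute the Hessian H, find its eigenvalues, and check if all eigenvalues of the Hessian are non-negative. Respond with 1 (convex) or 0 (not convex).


The Hessian of f(x,y) = 7*x^2 + 2*y^2 - 2*y + 14 is:
H = [[14, 0], [0, 4]]
Trace = 14 + 4 = 18
Determinant = 14*4 - (0)^2 = 56
Discriminant = (18)^2 - 4*56 = 100.0
Eigenvalues: lambda_1 = 4.0, lambda_2 = 14.0
The function is convex.

1


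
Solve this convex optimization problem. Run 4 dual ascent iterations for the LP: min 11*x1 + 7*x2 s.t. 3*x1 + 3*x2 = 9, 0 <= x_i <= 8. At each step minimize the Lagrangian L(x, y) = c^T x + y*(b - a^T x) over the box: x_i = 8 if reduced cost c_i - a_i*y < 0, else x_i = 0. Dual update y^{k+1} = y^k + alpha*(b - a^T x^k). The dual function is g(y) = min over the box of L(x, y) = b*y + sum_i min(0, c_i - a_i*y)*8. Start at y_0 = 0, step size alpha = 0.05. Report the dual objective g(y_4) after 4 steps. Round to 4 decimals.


Dual ascent for LP: min 11*x1 + 7*x2, 3*x1 + 3*x2 = 9, 0 <= x_i <= 8
Step 1: y^k = 0.0, reduced costs: (11.0, 7.0)
  x^k = (0.0, 0.0), subgradient = b - a^T x = 9.0
  y^{k+1} = 0.0 + 0.05*9.0 = 0.45
Step 2: y^k = 0.45, reduced costs: (9.65, 5.65)
  x^k = (0.0, 0.0), subgradient = b - a^T x = 9.0
  y^{k+1} = 0.45 + 0.05*9.0 = 0.9
Step 3: y^k = 0.9, reduced costs: (8.3, 4.3)
  x^k = (0.0, 0.0), subgradient = b - a^T x = 9.0
  y^{k+1} = 0.9 + 0.05*9.0 = 1.35
Step 4: y^k = 1.35, reduced costs: (6.95, 2.95)
  x^k = (0.0, 0.0), subgradient = b - a^T x = 9.0
  y^{k+1} = 1.35 + 0.05*9.0 = 1.8
Dual objective at y_4 = 1.8: reduced costs (5.6, 1.6), box minimizer x = (0.0, 0.0)
g(y_4) = b*y + (c1 - a1*y)*x1 + (c2 - a2*y)*x2 = 9*1.8 + 5.6*0.0 + 1.6*0.0 = 16.2 + 0.0 + 0.0 = 16.2


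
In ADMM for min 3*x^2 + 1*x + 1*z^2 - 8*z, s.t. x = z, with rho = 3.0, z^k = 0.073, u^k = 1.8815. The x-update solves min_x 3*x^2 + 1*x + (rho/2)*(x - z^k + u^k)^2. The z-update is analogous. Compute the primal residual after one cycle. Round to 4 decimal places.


ADMM iteration with rho = 3.0, z^k = 0.073, u^k = 1.8815
Step 1: x-update.
Minimize 3*x^2 + 1*x + (3.0/2)*(x - 0.073 + 1.8815)^2
FOC: (2*3 + 3.0)*x = -1 + 3.0*(0.073 - 1.8815)
x^{k+1} = -0.7139
Step 2: z-update.
Minimize 1*z^2 - 8*z + (3.0/2)*(-0.7139 - z + 1.8815)^2
FOC: (2*1 + 3.0)*z = 8 + 3.0*(-0.7139 + 1.8815)
z^{k+1} = 2.3005
Step 3: u-update.
u^{k+1} = 1.8815 - 0.7139 - 2.3005 = -1.133
Step 4: Primal residual = |-0.7139 - 2.3005| = 3.0145


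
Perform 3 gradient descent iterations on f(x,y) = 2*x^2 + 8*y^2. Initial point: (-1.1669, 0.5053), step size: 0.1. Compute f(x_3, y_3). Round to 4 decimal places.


Gradient descent on f(x,y) = 2*x^2 + 8*y^2.
Starting point: (-1.1669, 0.5053), alpha = 0.1
Step 1: grad_x = 2*2*-1.1669 = -4.6676, grad_y = 2*8*0.5053 = 8.0848
  x_1 = -1.1669 - 0.1*-4.6676 = -0.7001
  y_1 = 0.5053 - 0.1*8.0848 = -0.3032
Step 2: grad_x = 2*2*-0.7001 = -2.8006, grad_y = 2*8*-0.3032 = -4.8509
  x_2 = -0.7001 - 0.1*-2.8006 = -0.4201
  y_2 = -0.3032 - 0.1*-4.8509 = 0.1819
Step 3: grad_x = 2*2*-0.4201 = -1.6803, grad_y = 2*8*0.1819 = 2.9105
  x_3 = -0.4201 - 0.1*-1.6803 = -0.2521
  y_3 = 0.1819 - 0.1*2.9105 = -0.1091
f(-0.2521, -0.1091) = 2*(-0.2521)^2 + 8*(-0.1091)^2 = 0.2224


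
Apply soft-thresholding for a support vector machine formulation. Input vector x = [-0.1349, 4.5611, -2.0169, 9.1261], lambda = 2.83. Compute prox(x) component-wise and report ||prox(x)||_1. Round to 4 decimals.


Soft-thresholding with lambda = 2.83:
prox(-0.1349) = sign(-0.1349)*max(|-0.1349| - 2.83, 0) = 0.0
prox(4.5611) = sign(4.5611)*max(|4.5611| - 2.83, 0) = 1.7311
prox(-2.0169) = sign(-2.0169)*max(|-2.0169| - 2.83, 0) = 0.0
prox(9.1261) = sign(9.1261)*max(|9.1261| - 2.83, 0) = 6.2961
prox(x) = [0.0, 1.7311, 0.0, 6.2961]
||prox(x)||_1 = 0.0 + 1.7311 + 0.0 + 6.2961 = 8.0272


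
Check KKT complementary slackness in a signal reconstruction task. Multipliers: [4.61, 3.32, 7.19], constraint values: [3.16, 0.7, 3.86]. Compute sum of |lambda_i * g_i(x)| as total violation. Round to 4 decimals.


KKT complementary slackness check:
lambda_1 * g_1 = 4.61 * 3.16 = 14.5676
lambda_2 * g_2 = 3.32 * 0.7 = 2.324
lambda_3 * g_3 = 7.19 * 3.86 = 27.7534
Total violation = 14.5676 + 2.324 + 27.7534 = 44.645


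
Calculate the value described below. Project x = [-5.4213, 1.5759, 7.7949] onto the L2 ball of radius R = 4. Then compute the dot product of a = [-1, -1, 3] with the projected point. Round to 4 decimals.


Step 1: Compute ||x|| (intermediates to 6 decimals).
||x|| = sqrt((-5.4213)^2 + 1.5759^2 + 7.7949^2) = 9.624678
Step 2: Project.
Since ||x|| > R, scale = R/||x|| = 4/9.624678 = 0.415598, proj(x) = scale * x
proj(x) = [-2.253081, 0.654941, 3.239545]
Step 3: Dot product.
a^T * proj(x) = -1*(-2.253081) - 1*0.654941 + 3*3.239545 = 11.3168


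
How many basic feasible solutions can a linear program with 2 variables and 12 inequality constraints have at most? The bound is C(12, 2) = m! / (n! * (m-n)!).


Each vertex corresponds to some choice of n active constraints out of m, so the number of vertices is at most C(m, n) = m! / (n!(m-n)!).
m = 12, n = 2
Numerator: 12 * 11
Denominator: 2! = 2
C(12, 2) = 66


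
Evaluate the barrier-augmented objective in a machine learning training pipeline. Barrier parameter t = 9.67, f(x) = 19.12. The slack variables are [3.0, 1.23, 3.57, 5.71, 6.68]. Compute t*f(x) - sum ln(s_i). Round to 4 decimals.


Step 1: Compute log-barrier.
ln values: [1.0986, 0.207, 1.2726, 1.7422, 1.8991]
phi = -(1.0986 + 0.207 + 1.2726 + 1.7422 + 1.8991) = -6.2195
Step 2: Compute augmented objective.
t*f(x) = 9.67*19.12 = 184.8904
Total = 184.8904 - 6.2195 = 178.6709


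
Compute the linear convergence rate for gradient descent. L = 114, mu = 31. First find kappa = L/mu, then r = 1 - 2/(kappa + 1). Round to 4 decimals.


Step 1: Compute the condition number.
kappa = L/mu = 114/31 = 3.6774
Step 2: Compute the convergence rate.
r = 1 - 2/(kappa + 1) = 1 - 2*mu/(L + mu) = (L - mu)/(L + mu) = 83/145 = 0.5724


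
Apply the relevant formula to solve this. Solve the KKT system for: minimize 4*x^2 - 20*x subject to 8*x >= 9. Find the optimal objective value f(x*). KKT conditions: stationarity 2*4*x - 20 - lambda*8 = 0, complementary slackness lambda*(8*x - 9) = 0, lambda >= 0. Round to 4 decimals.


Step 1: Try lambda = 0 (constraint inactive).
Stationarity: 2*4*x - 20 = 0
x* = 20/(2*4) = 2.5
Check constraint: 8*2.5 = 20.0 >= 9 -- satisfied.
Step 2: Compute optimal value.
f(x*) = 4*2.5^2 - 20*2.5 = -25.0


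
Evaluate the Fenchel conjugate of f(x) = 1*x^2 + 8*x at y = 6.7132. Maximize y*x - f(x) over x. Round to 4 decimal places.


f*(y) = sup_x {y*x - a*x^2 - b*x} = sup_x {(y-b)*x - a*x^2}
FOC: (y - b) - 2a*x = 0 => x* = (y - b)/(2a)
x* = (6.7132 - 8)/(2*1) = -0.6434
f*(6.7132) = (y-b)^2/(4a) = (6.7132 - 8)^2/(4*1)
= 1.6559/4 = 0.414


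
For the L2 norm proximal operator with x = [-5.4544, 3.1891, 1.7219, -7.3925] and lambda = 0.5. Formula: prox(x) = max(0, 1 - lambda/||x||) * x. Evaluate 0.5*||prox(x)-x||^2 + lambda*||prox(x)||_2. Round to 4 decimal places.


Step 1: Compute ||x||.
||x|| = 9.876
Step 2: Compute scaling factor.
scale = max(0, 1 - 0.5/9.876) = 0.9494
Step 3: prox(x) = [-5.1783, 3.0276, 1.6347, -7.0182]
||prox(x)|| = 9.376
Step 4: Proximal objective.
0.5*||prox-x||^2 = 0.125
lambda*||prox|| = 4.688
Total = 4.813


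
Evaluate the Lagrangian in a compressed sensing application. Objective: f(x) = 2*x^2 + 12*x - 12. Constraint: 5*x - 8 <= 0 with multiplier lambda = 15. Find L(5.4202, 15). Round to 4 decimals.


Step 1: Evaluate f(x).
f(5.4202) = 2*5.4202^2 + 12*5.4202 - 12 = 111.7995
Step 2: Evaluate g(x).
g(5.4202) = 5*5.4202 - 8 = 19.101
Step 3: Compute Lagrangian.
L = 111.7995 + 15*19.101 = 398.3145


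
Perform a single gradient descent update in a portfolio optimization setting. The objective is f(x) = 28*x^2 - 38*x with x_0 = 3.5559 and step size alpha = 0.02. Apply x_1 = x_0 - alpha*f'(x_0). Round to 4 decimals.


We compute the gradient at x_0 and apply the update.
f'(x) = 56*x - 38
f'(3.5559) = 56*3.5559 - 38 = 161.1304
x_1 = 3.5559 - 0.02*161.1304 = 0.3333


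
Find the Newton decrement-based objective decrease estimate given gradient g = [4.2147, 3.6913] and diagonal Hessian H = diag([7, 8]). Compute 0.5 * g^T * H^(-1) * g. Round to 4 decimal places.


Step 1: H is diagonal, so H^(-1) * g = [0.6021, 0.4614].
Step 2: g^T H^(-1) g = sum_i g_i^2 / H_ii
  = (4.2147)^2/7 + (3.6913)^2/8
  = 2.5377 + 1.7032 = 4.2409
Step 3: Objective decrease = 0.5 * g^T H^(-1) g = 2.1204


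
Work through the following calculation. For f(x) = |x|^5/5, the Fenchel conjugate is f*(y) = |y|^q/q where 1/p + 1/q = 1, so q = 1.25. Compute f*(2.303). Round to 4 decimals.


The conjugate exponent q satisfies 1/p + 1/q = 1.
p = 5, so q = 5/(5 - 1) = 1.25
|y|^q = 2.303^1.25 = 2.8371
f*(2.303) = 2.8371 / 1.25 = 2.2696


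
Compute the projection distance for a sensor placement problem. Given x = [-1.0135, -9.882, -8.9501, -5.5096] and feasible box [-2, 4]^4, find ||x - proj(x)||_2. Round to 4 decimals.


Project each component onto [-2, 4].
clip(-1.0135) = -1.0135, clip(-9.882) = -2.0, clip(-8.9501) = -2.0, clip(-5.5096) = -2.0
Projection = [-1.0135, -2.0, -2.0, -2.0]
Squared diffs: [0.0, 62.1259, 48.3039, 12.3173]
Distance = sqrt(122.7471) = 11.0791


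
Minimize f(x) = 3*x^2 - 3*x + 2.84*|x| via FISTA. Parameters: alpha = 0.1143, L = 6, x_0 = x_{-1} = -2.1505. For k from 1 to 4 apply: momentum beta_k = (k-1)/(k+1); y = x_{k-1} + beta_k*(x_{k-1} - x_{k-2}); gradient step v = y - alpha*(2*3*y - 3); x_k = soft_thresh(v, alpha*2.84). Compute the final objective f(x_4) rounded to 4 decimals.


FISTA on f(x) = 3*x^2 - 3*x + 2.84*|x|
L = 6, alpha = 0.1143
Iteration 1: beta = 0.0, y = -2.1505 + 0.0*(-2.1505 + 2.1505) = -2.1505
  grad(y) = -15.903, v = y - alpha*grad = -0.3328
  prox(v) = soft_thresh(-0.3328, 0.3246) = -0.0082
Iteration 2: beta = 0.3333, y = -0.0082 + 0.3333*(-0.0082 + 2.1505) = 0.7059
  grad(y) = 1.2356, v = y - alpha*grad = 0.5647
  prox(v) = soft_thresh(0.5647, 0.3246) = 0.2401
Iteration 3: beta = 0.5, y = 0.2401 + 0.5*(0.2401 + 0.0082) = 0.3642
  grad(y) = -0.8146, v = y - alpha*grad = 0.4573
  prox(v) = soft_thresh(0.4573, 0.3246) = 0.1327
Iteration 4: beta = 0.6, y = 0.1327 + 0.6*(0.1327 - 0.2401) = 0.0683
  grad(y) = -2.5901, v = y - alpha*grad = 0.3644
  prox(v) = soft_thresh(0.3644, 0.3246) = 0.0398
f(x_4) = 3*0.0398^2 - 3*0.0398 + 2.84*|0.0398| = -0.0016


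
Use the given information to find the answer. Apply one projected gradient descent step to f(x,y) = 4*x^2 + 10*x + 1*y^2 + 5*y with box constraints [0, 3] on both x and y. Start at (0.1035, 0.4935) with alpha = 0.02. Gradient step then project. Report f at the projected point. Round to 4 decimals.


Step 1: Compute gradient at (0.1035, 0.4935).
grad_x = 2*4*0.1035 + 10 = 10.828
grad_y = 2*1*0.4935 + 5 = 5.987
Step 2: Gradient step.
x_raw = 0.1035 - 0.02*10.828 = -0.1131
y_raw = 0.4935 - 0.02*5.987 = 0.3738
Step 3: Project onto [0, 3].
x_proj = clip(-0.1131) = 0.0
y_proj = clip(0.3738) = 0.3738
Step 4: Evaluate f.
f(0.0, 0.3738) = 2.0085


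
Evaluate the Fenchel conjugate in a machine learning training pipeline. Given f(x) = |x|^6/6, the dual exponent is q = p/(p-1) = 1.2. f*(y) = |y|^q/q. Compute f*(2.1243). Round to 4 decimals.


The conjugate exponent q satisfies 1/p + 1/q = 1.
p = 6, so q = 6/(6 - 1) = 1.2
|y|^q = 2.1243^1.2 = 2.4698
f*(2.1243) = 2.4698 / 1.2 = 2.0582


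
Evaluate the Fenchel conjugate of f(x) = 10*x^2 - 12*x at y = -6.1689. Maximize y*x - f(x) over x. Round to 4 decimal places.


f*(y) = sup_x {y*x - a*x^2 - b*x} = sup_x {(y-b)*x - a*x^2}
FOC: (y - b) - 2a*x = 0 => x* = (y - b)/(2a)
x* = (-6.1689 + 12)/(2*10) = 0.2916
f*(-6.1689) = (y-b)^2/(4a) = (-6.1689 + 12)^2/(4*10)
= 34.0017/40 = 0.85


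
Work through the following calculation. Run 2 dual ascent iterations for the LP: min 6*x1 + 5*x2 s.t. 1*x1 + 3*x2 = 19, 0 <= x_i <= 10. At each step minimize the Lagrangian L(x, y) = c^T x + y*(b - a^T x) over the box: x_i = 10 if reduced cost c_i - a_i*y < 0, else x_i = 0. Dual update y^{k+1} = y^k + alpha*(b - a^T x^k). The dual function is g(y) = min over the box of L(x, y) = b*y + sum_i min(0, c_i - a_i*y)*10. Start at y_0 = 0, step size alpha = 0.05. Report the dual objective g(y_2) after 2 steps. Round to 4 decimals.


Dual ascent for LP: min 6*x1 + 5*x2, 1*x1 + 3*x2 = 19, 0 <= x_i <= 10
Step 1: y^k = 0.0, reduced costs: (6.0, 5.0)
  x^k = (0.0, 0.0), subgradient = b - a^T x = 19.0
  y^{k+1} = 0.0 + 0.05*19.0 = 0.95
Step 2: y^k = 0.95, reduced costs: (5.05, 2.15)
  x^k = (0.0, 0.0), subgradient = b - a^T x = 19.0
  y^{k+1} = 0.95 + 0.05*19.0 = 1.9
Dual objective at y_2 = 1.9: reduced costs (4.1, -0.7), box minimizer x = (0.0, 10.0)
g(y_2) = b*y + (c1 - a1*y)*x1 + (c2 - a2*y)*x2 = 19*1.9 + 4.1*0.0 + (-0.7)*10.0 = 36.1 + 0.0 - 7.0 = 29.1


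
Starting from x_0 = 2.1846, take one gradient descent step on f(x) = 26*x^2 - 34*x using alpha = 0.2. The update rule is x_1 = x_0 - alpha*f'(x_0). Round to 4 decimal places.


We compute the gradient at x_0 and apply the update.
f'(x) = 52*x - 34
f'(2.1846) = 52*2.1846 - 34 = 79.5992
x_1 = 2.1846 - 0.2*79.5992 = -13.7352


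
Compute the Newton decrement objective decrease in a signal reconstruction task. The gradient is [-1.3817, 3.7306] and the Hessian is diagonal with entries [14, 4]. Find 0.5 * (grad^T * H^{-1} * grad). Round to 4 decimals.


Step 1: H is diagonal, so H^(-1) * g = [-0.0987, 0.9327].
Step 2: g^T H^(-1) g = sum_i g_i^2 / H_ii
  = (-1.3817)^2/14 + (3.7306)^2/4
  = 0.1364 + 3.4793 = 3.6157
Step 3: Objective decrease = 0.5 * g^T H^(-1) g = 1.8079


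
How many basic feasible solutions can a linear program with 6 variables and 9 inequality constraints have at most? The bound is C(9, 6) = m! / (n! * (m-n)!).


Each vertex corresponds to some choice of n active constraints out of m, so the number of vertices is at most C(m, n) = m! / (n!(m-n)!).
m = 9, n = 6
Numerator: 9 * 8 * 7 * 6 * 5 * 4
Denominator: 6! = 720
C(9, 6) = 84


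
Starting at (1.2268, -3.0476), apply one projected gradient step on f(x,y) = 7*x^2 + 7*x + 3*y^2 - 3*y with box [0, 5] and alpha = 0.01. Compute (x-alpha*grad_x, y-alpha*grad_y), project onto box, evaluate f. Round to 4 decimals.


Step 1: Compute gradient at (1.2268, -3.0476).
grad_x = 2*7*1.2268 + 7 = 24.1752
grad_y = 2*3*-3.0476 - 3 = -21.2856
Step 2: Gradient step.
x_raw = 1.2268 - 0.01*24.1752 = 0.985
y_raw = -3.0476 - 0.01*-21.2856 = -2.8347
Step 3: Project onto [0, 5].
x_proj = clip(0.985) = 0.985
y_proj = clip(-2.8347) = 0.0
Step 4: Evaluate f.
f(0.985, 0.0) = 13.6876


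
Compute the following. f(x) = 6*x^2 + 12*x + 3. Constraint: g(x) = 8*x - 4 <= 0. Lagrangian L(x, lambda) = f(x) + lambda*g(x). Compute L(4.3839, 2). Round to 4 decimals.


Step 1: Evaluate f(x).
f(4.3839) = 6*4.3839^2 + 12*4.3839 + 3 = 170.9183
Step 2: Evaluate g(x).
g(4.3839) = 8*4.3839 - 4 = 31.0712
Step 3: Compute Lagrangian.
L = 170.9183 + 2*31.0712 = 233.0607
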